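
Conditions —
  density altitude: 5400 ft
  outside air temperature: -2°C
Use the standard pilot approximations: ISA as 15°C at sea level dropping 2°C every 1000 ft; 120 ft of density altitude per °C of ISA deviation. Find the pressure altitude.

6000 ft

DA = PA + 120 × (OAT − (15 − 2·PA/1000)) = PA + 120·OAT − 1800 + 0.24·PA = 1.24·PA + 120·OAT − 1800.
So 1.24·PA = 5400 − 120 × (-2) + 1800 = 7440.
PA = 7440 / 1.24 = 6000 ft.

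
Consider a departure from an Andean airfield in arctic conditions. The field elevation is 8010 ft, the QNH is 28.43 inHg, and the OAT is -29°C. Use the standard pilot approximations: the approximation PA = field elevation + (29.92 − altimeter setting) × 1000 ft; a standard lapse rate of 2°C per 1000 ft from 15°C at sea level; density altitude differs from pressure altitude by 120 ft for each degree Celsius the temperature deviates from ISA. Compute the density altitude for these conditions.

Pressure altitude = 8010 + (29.92 − 28.43) × 1000 = 8010 + (+1490) = 9500 ft.
ISA temperature at 9500 ft = 15 − 2 × (9500/1000) = -4°C.
ISA deviation = -29 − (-4) = -25°C.
Density altitude = 9500 + 120 × (-25) = 6500 ft.

6500 ft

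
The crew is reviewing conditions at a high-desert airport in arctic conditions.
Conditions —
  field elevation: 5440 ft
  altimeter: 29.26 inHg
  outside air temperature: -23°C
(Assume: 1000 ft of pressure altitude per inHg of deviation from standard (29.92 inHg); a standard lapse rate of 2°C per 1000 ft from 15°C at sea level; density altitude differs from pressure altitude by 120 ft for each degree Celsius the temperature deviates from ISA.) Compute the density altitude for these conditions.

Pressure altitude = 5440 + (29.92 − 29.26) × 1000 = 5440 + (+660) = 6100 ft.
ISA temperature at 6100 ft = 15 − 2 × (6100/1000) = 2.8°C.
ISA deviation = -23 − 2.8 = -25.8°C.
Density altitude = 6100 + 120 × (-25.8) = 3004 ft.

3004 ft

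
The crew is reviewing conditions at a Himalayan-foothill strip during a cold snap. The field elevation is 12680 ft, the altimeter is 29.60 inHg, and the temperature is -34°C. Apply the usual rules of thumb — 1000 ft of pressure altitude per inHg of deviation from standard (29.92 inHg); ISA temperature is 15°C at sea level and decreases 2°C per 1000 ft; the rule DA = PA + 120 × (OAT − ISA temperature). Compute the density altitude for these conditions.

Pressure altitude = 12680 + (29.92 − 29.60) × 1000 = 12680 + (+320) = 13000 ft.
ISA temperature at 13000 ft = 15 − 2 × (13000/1000) = -11°C.
ISA deviation = -34 − (-11) = -23°C.
Density altitude = 13000 + 120 × (-23) = 10240 ft.

10240 ft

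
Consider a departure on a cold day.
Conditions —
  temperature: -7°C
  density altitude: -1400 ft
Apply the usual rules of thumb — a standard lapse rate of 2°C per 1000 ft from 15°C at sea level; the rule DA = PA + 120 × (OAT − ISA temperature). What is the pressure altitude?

1000 ft

DA = PA + 120 × (OAT − (15 − 2·PA/1000)) = PA + 120·OAT − 1800 + 0.24·PA = 1.24·PA + 120·OAT − 1800.
So 1.24·PA = -1400 − 120 × (-7) + 1800 = 1240.
PA = 1240 / 1.24 = 1000 ft.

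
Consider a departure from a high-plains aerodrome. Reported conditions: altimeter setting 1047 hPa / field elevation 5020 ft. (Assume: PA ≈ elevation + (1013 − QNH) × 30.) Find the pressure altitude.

Pressure correction = (1013 − 1047) × 30 = -1020 ft.
Pressure altitude = 5020 + (-1020) = 4000 ft.

4000 ft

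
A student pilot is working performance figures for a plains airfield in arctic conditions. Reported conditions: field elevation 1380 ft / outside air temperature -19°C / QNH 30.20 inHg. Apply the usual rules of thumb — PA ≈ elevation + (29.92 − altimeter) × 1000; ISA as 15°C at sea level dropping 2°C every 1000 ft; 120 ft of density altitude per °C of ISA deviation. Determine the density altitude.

Pressure altitude = 1380 + (29.92 − 30.20) × 1000 = 1380 + (-280) = 1100 ft.
ISA temperature at 1100 ft = 15 − 2 × (1100/1000) = 12.8°C.
ISA deviation = -19 − 12.8 = -31.8°C.
Density altitude = 1100 + 120 × (-31.8) = -2716 ft.

-2716 ft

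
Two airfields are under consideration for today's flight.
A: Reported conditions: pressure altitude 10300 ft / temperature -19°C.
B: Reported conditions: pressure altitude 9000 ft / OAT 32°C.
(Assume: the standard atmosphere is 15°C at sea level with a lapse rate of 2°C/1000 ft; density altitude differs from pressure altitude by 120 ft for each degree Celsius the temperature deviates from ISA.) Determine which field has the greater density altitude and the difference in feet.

A: ISA temp = -5.6°C, deviation -13.4°C, DA = 10300 + 120 × (-13.4) = 8692 ft.
B: ISA temp = -3°C, deviation +35°C, DA = 9000 + 120 × 35 = 13200 ft.
B is higher by 13200 − 8692 = 4508 ft.

B by 4508 ft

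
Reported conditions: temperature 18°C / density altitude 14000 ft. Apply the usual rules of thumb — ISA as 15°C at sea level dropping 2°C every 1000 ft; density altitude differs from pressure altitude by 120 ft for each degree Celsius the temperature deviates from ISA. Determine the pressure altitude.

DA = PA + 120 × (OAT − (15 − 2·PA/1000)) = PA + 120·OAT − 1800 + 0.24·PA = 1.24·PA + 120·OAT − 1800.
So 1.24·PA = 14000 − 120 × 18 + 1800 = 13640.
PA = 13640 / 1.24 = 11000 ft.

11000 ft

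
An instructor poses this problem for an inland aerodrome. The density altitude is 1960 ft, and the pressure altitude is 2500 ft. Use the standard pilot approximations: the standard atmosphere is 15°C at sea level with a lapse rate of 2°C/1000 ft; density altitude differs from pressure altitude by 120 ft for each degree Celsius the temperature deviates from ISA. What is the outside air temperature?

Density altitude − pressure altitude = 1960 − 2500 = -540 ft.
At 120 ft/°C that is an ISA deviation of -540/120 = -4.5°C.
ISA temperature at 2500 ft = 15 − 2 × (2500/1000) = 10°C.
OAT = ISA + deviation = 10 + (-4.5) = 5.5°C.

5.5°C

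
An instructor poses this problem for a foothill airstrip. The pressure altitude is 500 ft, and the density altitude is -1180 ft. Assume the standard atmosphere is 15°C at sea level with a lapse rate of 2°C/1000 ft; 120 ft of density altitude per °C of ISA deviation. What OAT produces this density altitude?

0°C

Density altitude − pressure altitude = -1180 − 500 = -1680 ft.
At 120 ft/°C that is an ISA deviation of -1680/120 = -14°C.
ISA temperature at 500 ft = 15 − 2 × (500/1000) = 14°C.
OAT = ISA + deviation = 14 + (-14) = 0°C.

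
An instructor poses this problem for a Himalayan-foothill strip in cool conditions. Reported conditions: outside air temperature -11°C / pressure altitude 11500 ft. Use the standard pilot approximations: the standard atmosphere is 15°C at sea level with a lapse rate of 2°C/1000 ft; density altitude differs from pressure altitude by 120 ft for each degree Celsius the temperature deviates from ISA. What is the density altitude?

11140 ft

ISA temperature at 11500 ft = 15 − 2 × (11500/1000) = -8°C.
ISA deviation = -11 − (-8) = -3°C.
Density altitude = 11500 + 120 × (-3) = 11500 + (-360) = 11140 ft.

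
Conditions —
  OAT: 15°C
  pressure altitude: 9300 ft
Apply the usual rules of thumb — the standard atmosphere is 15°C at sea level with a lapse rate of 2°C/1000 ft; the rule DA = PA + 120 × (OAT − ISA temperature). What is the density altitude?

ISA temperature at 9300 ft = 15 − 2 × (9300/1000) = -3.6°C.
ISA deviation = 15 − (-3.6) = +18.6°C.
Density altitude = 9300 + 120 × (18.6) = 9300 + (+2232) = 11532 ft.

11532 ft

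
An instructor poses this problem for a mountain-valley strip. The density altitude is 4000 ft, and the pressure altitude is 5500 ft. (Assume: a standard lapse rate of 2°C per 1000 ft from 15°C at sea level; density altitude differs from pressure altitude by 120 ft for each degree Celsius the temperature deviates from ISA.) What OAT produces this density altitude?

-8.5°C

Density altitude − pressure altitude = 4000 − 5500 = -1500 ft.
At 120 ft/°C that is an ISA deviation of -1500/120 = -12.5°C.
ISA temperature at 5500 ft = 15 − 2 × (5500/1000) = 4°C.
OAT = ISA + deviation = 4 + (-12.5) = -8.5°C.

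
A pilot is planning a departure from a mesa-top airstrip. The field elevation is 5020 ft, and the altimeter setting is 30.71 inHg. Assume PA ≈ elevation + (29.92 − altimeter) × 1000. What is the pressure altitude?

Pressure correction = (29.92 − 30.71) × 1000 = -790 ft.
Pressure altitude = 5020 + (-790) = 4230 ft.

4230 ft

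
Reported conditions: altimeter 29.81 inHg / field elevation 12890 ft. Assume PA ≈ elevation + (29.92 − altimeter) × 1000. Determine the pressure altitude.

13000 ft

Pressure correction = (29.92 − 29.81) × 1000 = +110 ft.
Pressure altitude = 12890 + (+110) = 13000 ft.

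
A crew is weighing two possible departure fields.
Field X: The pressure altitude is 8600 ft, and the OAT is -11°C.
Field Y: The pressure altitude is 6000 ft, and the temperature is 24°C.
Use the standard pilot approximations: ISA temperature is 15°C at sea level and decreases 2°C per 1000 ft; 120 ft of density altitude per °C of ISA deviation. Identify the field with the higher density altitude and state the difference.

Field X: ISA temp = -2.2°C, deviation -8.8°C, DA = 8600 + 120 × (-8.8) = 7544 ft.
Field Y: ISA temp = 3°C, deviation +21°C, DA = 6000 + 120 × 21 = 8520 ft.
Field Y is higher by 8520 − 7544 = 976 ft.

Field Y by 976 ft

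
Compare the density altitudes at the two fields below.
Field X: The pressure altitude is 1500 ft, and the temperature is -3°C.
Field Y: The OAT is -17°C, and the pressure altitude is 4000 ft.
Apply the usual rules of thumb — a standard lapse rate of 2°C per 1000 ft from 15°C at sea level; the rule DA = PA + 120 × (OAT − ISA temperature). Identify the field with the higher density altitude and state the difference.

Field X: ISA temp = 12°C, deviation -15°C, DA = 1500 + 120 × (-15) = -300 ft.
Field Y: ISA temp = 7°C, deviation -24°C, DA = 4000 + 120 × (-24) = 1120 ft.
Field Y is higher by 1120 − (-300) = 1420 ft.

Field Y by 1420 ft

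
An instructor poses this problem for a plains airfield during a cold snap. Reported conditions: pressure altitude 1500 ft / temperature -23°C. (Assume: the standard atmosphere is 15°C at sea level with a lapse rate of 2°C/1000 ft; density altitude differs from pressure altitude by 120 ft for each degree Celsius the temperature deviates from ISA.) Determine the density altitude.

-2700 ft

ISA temperature at 1500 ft = 15 − 2 × (1500/1000) = 12°C.
ISA deviation = -23 − 12 = -35°C.
Density altitude = 1500 + 120 × (-35) = 1500 + (-4200) = -2700 ft.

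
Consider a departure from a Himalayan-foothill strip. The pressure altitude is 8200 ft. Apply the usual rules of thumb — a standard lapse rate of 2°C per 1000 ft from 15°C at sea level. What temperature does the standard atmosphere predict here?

-1.4°C

ISA temperature = 15 − 2 × (8200/1000) = 15 − 16.4 = -1.4°C.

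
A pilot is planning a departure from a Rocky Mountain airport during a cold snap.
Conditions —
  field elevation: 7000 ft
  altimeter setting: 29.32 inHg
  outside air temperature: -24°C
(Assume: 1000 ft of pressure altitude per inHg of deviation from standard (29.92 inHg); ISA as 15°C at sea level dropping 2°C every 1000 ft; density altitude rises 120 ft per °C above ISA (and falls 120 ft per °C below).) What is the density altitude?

Pressure altitude = 7000 + (29.92 − 29.32) × 1000 = 7000 + (+600) = 7600 ft.
ISA temperature at 7600 ft = 15 − 2 × (7600/1000) = -0.2°C.
ISA deviation = -24 − (-0.2) = -23.8°C.
Density altitude = 7600 + 120 × (-23.8) = 4744 ft.

4744 ft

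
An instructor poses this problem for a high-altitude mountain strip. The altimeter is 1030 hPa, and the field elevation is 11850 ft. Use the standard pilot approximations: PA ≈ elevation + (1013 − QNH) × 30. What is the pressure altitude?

11340 ft

Pressure correction = (1013 − 1030) × 30 = -510 ft.
Pressure altitude = 11850 + (-510) = 11340 ft.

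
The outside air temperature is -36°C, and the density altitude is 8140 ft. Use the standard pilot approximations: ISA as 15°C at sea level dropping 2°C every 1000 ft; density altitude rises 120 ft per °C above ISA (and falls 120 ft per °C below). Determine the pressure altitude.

11500 ft

DA = PA + 120 × (OAT − (15 − 2·PA/1000)) = PA + 120·OAT − 1800 + 0.24·PA = 1.24·PA + 120·OAT − 1800.
So 1.24·PA = 8140 − 120 × (-36) + 1800 = 14260.
PA = 14260 / 1.24 = 11500 ft.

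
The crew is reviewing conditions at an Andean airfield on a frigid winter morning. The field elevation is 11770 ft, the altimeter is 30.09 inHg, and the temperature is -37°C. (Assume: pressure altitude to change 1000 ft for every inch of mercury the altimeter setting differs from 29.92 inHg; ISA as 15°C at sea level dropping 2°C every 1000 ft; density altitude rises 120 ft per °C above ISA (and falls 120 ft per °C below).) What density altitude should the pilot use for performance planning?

Pressure altitude = 11770 + (29.92 − 30.09) × 1000 = 11770 + (-170) = 11600 ft.
ISA temperature at 11600 ft = 15 − 2 × (11600/1000) = -8.2°C.
ISA deviation = -37 − (-8.2) = -28.8°C.
Density altitude = 11600 + 120 × (-28.8) = 8144 ft.

8144 ft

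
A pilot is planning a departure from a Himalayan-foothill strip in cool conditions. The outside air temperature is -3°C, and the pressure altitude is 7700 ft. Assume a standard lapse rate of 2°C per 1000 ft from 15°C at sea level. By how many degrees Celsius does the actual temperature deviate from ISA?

ISA temperature at 7700 ft = 15 − 2 × (7700/1000) = -0.4°C.
Deviation = OAT − ISA = -3 − (-0.4) = -2.6°C.

ISA-2.6°C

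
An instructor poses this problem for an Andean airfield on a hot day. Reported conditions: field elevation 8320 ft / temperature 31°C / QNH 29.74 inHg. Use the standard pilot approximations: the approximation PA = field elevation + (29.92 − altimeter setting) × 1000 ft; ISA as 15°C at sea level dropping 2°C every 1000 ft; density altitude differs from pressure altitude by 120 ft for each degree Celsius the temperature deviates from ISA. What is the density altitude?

Pressure altitude = 8320 + (29.92 − 29.74) × 1000 = 8320 + (+180) = 8500 ft.
ISA temperature at 8500 ft = 15 − 2 × (8500/1000) = -2°C.
ISA deviation = 31 − (-2) = +33°C.
Density altitude = 8500 + 120 × (33) = 12460 ft.

12460 ft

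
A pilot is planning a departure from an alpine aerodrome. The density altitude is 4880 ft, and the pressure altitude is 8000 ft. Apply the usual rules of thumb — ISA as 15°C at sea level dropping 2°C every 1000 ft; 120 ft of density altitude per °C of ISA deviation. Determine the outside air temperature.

Density altitude − pressure altitude = 4880 − 8000 = -3120 ft.
At 120 ft/°C that is an ISA deviation of -3120/120 = -26°C.
ISA temperature at 8000 ft = 15 − 2 × (8000/1000) = -1°C.
OAT = ISA + deviation = -1 + (-26) = -27°C.

-27°C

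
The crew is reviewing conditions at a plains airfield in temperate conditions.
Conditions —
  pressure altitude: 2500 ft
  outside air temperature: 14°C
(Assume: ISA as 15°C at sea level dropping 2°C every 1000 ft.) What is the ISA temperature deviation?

ISA temperature at 2500 ft = 15 − 2 × (2500/1000) = 10°C.
Deviation = OAT − ISA = 14 − 10 = +4°C.

ISA+4°C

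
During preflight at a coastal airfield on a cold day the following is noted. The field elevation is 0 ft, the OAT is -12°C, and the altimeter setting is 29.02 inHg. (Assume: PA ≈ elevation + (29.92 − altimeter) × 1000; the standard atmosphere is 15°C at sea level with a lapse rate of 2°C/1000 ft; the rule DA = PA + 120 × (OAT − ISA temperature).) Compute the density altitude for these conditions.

Pressure altitude = 0 + (29.92 − 29.02) × 1000 = 0 + (+900) = 900 ft.
ISA temperature at 900 ft = 15 − 2 × (900/1000) = 13.2°C.
ISA deviation = -12 − 13.2 = -25.2°C.
Density altitude = 900 + 120 × (-25.2) = -2124 ft.

-2124 ft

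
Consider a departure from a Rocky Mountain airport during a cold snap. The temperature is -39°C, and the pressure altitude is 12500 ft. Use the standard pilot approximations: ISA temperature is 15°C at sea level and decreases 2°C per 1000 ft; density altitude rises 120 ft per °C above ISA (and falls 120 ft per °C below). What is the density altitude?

ISA temperature at 12500 ft = 15 − 2 × (12500/1000) = -10°C.
ISA deviation = -39 − (-10) = -29°C.
Density altitude = 12500 + 120 × (-29) = 12500 + (-3480) = 9020 ft.

9020 ft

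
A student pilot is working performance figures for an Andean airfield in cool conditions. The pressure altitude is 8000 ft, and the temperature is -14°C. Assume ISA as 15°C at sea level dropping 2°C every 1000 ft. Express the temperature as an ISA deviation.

ISA temperature at 8000 ft = 15 − 2 × (8000/1000) = -1°C.
Deviation = OAT − ISA = -14 − (-1) = -13°C.

ISA-13°C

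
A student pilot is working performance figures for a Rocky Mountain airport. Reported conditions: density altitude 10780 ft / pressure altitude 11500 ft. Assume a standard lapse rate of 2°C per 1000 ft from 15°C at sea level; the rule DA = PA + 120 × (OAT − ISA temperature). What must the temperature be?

-14°C

Density altitude − pressure altitude = 10780 − 11500 = -720 ft.
At 120 ft/°C that is an ISA deviation of -720/120 = -6°C.
ISA temperature at 11500 ft = 15 − 2 × (11500/1000) = -8°C.
OAT = ISA + deviation = -8 + (-6) = -14°C.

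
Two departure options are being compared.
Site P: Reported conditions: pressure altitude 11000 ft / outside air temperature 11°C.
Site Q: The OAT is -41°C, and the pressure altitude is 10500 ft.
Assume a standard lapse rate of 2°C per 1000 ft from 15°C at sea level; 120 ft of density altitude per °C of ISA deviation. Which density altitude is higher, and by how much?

Site P: ISA temp = -7°C, deviation +18°C, DA = 11000 + 120 × 18 = 13160 ft.
Site Q: ISA temp = -6°C, deviation -35°C, DA = 10500 + 120 × (-35) = 6300 ft.
Site P is higher by 13160 − 6300 = 6860 ft.

Site P by 6860 ft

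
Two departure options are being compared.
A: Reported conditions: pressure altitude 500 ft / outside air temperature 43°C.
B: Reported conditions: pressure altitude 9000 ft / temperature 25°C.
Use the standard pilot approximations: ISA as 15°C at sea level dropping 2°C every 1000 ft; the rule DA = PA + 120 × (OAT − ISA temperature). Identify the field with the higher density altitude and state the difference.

A: ISA temp = 14°C, deviation +29°C, DA = 500 + 120 × 29 = 3980 ft.
B: ISA temp = -3°C, deviation +28°C, DA = 9000 + 120 × 28 = 12360 ft.
B is higher by 12360 − 3980 = 8380 ft.

B by 8380 ft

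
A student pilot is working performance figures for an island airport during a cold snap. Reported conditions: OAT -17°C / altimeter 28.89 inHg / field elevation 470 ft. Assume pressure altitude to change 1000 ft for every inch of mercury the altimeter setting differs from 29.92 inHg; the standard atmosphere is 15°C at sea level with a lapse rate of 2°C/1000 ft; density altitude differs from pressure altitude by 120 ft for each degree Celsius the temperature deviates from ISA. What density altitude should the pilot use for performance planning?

-1980 ft

Pressure altitude = 470 + (29.92 − 28.89) × 1000 = 470 + (+1030) = 1500 ft.
ISA temperature at 1500 ft = 15 − 2 × (1500/1000) = 12°C.
ISA deviation = -17 − 12 = -29°C.
Density altitude = 1500 + 120 × (-29) = -1980 ft.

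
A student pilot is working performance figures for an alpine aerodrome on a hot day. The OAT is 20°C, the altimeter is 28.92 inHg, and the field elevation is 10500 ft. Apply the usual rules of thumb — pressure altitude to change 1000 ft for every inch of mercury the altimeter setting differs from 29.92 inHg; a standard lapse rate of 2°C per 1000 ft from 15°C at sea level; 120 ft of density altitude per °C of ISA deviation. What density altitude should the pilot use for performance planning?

14860 ft

Pressure altitude = 10500 + (29.92 − 28.92) × 1000 = 10500 + (+1000) = 11500 ft.
ISA temperature at 11500 ft = 15 − 2 × (11500/1000) = -8°C.
ISA deviation = 20 − (-8) = +28°C.
Density altitude = 11500 + 120 × (28) = 14860 ft.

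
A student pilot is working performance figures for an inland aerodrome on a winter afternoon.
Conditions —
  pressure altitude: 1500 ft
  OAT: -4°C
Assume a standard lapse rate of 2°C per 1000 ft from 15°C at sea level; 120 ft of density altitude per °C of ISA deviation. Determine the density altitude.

-420 ft

ISA temperature at 1500 ft = 15 − 2 × (1500/1000) = 12°C.
ISA deviation = -4 − 12 = -16°C.
Density altitude = 1500 + 120 × (-16) = 1500 + (-1920) = -420 ft.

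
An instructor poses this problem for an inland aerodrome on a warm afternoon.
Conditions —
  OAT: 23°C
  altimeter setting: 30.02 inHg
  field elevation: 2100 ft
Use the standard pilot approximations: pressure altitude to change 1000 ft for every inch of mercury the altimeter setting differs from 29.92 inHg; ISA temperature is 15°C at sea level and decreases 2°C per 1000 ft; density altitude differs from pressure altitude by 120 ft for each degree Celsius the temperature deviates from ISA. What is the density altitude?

Pressure altitude = 2100 + (29.92 − 30.02) × 1000 = 2100 + (-100) = 2000 ft.
ISA temperature at 2000 ft = 15 − 2 × (2000/1000) = 11°C.
ISA deviation = 23 − 11 = +12°C.
Density altitude = 2000 + 120 × (12) = 3440 ft.

3440 ft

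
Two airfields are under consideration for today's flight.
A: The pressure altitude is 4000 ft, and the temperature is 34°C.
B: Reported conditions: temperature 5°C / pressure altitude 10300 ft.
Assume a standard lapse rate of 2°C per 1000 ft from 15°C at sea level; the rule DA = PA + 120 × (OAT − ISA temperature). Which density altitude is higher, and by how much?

B by 4332 ft

A: ISA temp = 7°C, deviation +27°C, DA = 4000 + 120 × 27 = 7240 ft.
B: ISA temp = -5.6°C, deviation +10.6°C, DA = 10300 + 120 × 10.6 = 11572 ft.
B is higher by 11572 − 7240 = 4332 ft.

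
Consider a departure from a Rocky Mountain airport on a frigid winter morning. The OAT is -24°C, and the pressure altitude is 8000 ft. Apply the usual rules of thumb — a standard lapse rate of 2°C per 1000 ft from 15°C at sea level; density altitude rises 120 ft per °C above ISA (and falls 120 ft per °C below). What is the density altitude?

5240 ft

ISA temperature at 8000 ft = 15 − 2 × (8000/1000) = -1°C.
ISA deviation = -24 − (-1) = -23°C.
Density altitude = 8000 + 120 × (-23) = 8000 + (-2760) = 5240 ft.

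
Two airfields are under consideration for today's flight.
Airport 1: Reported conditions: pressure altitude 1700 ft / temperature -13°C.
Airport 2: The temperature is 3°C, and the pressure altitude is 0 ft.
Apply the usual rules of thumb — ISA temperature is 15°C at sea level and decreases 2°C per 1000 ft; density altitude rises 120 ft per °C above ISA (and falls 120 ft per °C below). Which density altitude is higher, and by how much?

Airport 1 by 188 ft

Airport 1: ISA temp = 11.6°C, deviation -24.6°C, DA = 1700 + 120 × (-24.6) = -1252 ft.
Airport 2: ISA temp = 15°C, deviation -12°C, DA = 0 + 120 × (-12) = -1440 ft.
Airport 1 is higher by -1252 − (-1440) = 188 ft.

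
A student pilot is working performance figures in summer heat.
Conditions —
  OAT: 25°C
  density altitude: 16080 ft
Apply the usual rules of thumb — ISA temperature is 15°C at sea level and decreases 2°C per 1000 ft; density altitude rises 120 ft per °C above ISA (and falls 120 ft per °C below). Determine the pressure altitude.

DA = PA + 120 × (OAT − (15 − 2·PA/1000)) = PA + 120·OAT − 1800 + 0.24·PA = 1.24·PA + 120·OAT − 1800.
So 1.24·PA = 16080 − 120 × 25 + 1800 = 14880.
PA = 14880 / 1.24 = 12000 ft.

12000 ft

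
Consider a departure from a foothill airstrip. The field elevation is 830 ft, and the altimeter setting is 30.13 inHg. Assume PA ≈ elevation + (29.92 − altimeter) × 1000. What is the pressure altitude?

620 ft

Pressure correction = (29.92 − 30.13) × 1000 = -210 ft.
Pressure altitude = 830 + (-210) = 620 ft.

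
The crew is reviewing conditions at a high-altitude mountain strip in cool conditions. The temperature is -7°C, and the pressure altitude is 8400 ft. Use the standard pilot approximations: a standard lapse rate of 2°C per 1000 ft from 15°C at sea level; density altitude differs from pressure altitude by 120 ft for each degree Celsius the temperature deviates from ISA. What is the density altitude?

ISA temperature at 8400 ft = 15 − 2 × (8400/1000) = -1.8°C.
ISA deviation = -7 − (-1.8) = -5.2°C.
Density altitude = 8400 + 120 × (-5.2) = 8400 + (-624) = 7776 ft.

7776 ft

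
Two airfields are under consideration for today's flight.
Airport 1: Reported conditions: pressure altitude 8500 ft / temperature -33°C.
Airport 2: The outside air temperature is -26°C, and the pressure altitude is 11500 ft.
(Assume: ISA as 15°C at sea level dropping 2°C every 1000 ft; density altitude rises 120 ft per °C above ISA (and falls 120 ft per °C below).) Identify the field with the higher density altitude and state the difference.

Airport 2 by 4560 ft

Airport 1: ISA temp = -2°C, deviation -31°C, DA = 8500 + 120 × (-31) = 4780 ft.
Airport 2: ISA temp = -8°C, deviation -18°C, DA = 11500 + 120 × (-18) = 9340 ft.
Airport 2 is higher by 9340 − 4780 = 4560 ft.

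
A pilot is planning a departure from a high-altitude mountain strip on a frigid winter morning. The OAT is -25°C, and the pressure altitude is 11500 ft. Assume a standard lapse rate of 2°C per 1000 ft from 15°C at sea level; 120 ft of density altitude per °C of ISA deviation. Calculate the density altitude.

9460 ft

ISA temperature at 11500 ft = 15 − 2 × (11500/1000) = -8°C.
ISA deviation = -25 − (-8) = -17°C.
Density altitude = 11500 + 120 × (-17) = 11500 + (-2040) = 9460 ft.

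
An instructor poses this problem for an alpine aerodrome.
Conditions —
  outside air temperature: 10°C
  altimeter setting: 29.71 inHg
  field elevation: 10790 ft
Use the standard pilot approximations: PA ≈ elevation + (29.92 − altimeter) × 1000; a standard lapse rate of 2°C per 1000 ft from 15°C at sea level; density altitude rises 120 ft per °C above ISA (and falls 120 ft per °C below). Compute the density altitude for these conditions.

Pressure altitude = 10790 + (29.92 − 29.71) × 1000 = 10790 + (+210) = 11000 ft.
ISA temperature at 11000 ft = 15 − 2 × (11000/1000) = -7°C.
ISA deviation = 10 − (-7) = +17°C.
Density altitude = 11000 + 120 × (17) = 13040 ft.

13040 ft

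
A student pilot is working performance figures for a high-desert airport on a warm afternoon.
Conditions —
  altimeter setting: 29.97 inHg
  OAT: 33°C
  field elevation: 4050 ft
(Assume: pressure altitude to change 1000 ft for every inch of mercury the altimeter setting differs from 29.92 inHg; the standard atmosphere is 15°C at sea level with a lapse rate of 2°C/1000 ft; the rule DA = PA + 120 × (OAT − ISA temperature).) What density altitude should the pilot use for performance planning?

Pressure altitude = 4050 + (29.92 − 29.97) × 1000 = 4050 + (-50) = 4000 ft.
ISA temperature at 4000 ft = 15 − 2 × (4000/1000) = 7°C.
ISA deviation = 33 − 7 = +26°C.
Density altitude = 4000 + 120 × (26) = 7120 ft.

7120 ft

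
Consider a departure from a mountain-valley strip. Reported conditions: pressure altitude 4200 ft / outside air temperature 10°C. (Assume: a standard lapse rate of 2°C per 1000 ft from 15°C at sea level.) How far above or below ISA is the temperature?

ISA temperature at 4200 ft = 15 − 2 × (4200/1000) = 6.6°C.
Deviation = OAT − ISA = 10 − 6.6 = +3.4°C.

ISA+3.4°C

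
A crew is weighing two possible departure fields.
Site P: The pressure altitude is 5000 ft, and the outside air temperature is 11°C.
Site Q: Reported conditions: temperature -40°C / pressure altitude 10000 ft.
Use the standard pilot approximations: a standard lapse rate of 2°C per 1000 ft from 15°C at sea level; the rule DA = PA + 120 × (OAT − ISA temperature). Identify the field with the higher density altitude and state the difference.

Site P: ISA temp = 5°C, deviation +6°C, DA = 5000 + 120 × 6 = 5720 ft.
Site Q: ISA temp = -5°C, deviation -35°C, DA = 10000 + 120 × (-35) = 5800 ft.
Site Q is higher by 5800 − 5720 = 80 ft.

Site Q by 80 ft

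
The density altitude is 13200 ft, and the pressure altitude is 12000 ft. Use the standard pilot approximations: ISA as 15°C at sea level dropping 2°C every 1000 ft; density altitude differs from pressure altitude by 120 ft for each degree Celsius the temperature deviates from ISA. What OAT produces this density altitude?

1°C

Density altitude − pressure altitude = 13200 − 12000 = +1200 ft.
At 120 ft/°C that is an ISA deviation of 1200/120 = +10°C.
ISA temperature at 12000 ft = 15 − 2 × (12000/1000) = -9°C.
OAT = ISA + deviation = -9 + (+10) = 1°C.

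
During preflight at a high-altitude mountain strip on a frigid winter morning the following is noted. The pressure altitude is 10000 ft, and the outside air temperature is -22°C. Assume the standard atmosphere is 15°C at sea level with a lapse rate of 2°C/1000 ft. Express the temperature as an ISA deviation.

ISA-17°C

ISA temperature at 10000 ft = 15 − 2 × (10000/1000) = -5°C.
Deviation = OAT − ISA = -22 − (-5) = -17°C.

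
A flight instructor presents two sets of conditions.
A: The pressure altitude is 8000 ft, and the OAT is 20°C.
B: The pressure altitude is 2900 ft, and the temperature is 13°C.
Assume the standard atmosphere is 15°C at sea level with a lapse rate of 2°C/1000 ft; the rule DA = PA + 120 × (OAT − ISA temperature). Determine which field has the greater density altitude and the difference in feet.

A: ISA temp = -1°C, deviation +21°C, DA = 8000 + 120 × 21 = 10520 ft.
B: ISA temp = 9.2°C, deviation +3.8°C, DA = 2900 + 120 × 3.8 = 3356 ft.
A is higher by 10520 − 3356 = 7164 ft.

A by 7164 ft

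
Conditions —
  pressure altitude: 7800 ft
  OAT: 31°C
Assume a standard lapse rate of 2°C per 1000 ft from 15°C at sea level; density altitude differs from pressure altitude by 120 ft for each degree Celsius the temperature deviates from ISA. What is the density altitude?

ISA temperature at 7800 ft = 15 − 2 × (7800/1000) = -0.6°C.
ISA deviation = 31 − (-0.6) = +31.6°C.
Density altitude = 7800 + 120 × (31.6) = 7800 + (+3792) = 11592 ft.

11592 ft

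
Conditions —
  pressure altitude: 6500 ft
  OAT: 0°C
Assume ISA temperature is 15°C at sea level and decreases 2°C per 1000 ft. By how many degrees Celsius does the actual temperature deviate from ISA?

ISA-2°C

ISA temperature at 6500 ft = 15 − 2 × (6500/1000) = 2°C.
Deviation = OAT − ISA = 0 − 2 = -2°C.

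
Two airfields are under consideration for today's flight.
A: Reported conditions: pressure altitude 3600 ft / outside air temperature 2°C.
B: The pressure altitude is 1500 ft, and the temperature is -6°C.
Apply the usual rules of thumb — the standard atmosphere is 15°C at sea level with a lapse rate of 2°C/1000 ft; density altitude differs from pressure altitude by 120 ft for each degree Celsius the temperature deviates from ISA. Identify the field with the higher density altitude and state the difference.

A: ISA temp = 7.8°C, deviation -5.8°C, DA = 3600 + 120 × (-5.8) = 2904 ft.
B: ISA temp = 12°C, deviation -18°C, DA = 1500 + 120 × (-18) = -660 ft.
A is higher by 2904 − (-660) = 3564 ft.

A by 3564 ft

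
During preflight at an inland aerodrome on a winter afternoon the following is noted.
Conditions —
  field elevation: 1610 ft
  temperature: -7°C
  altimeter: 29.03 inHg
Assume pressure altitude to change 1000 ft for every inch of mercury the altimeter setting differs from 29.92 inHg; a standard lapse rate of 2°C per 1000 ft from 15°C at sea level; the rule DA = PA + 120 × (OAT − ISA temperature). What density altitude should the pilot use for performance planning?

460 ft

Pressure altitude = 1610 + (29.92 − 29.03) × 1000 = 1610 + (+890) = 2500 ft.
ISA temperature at 2500 ft = 15 − 2 × (2500/1000) = 10°C.
ISA deviation = -7 − 10 = -17°C.
Density altitude = 2500 + 120 × (-17) = 460 ft.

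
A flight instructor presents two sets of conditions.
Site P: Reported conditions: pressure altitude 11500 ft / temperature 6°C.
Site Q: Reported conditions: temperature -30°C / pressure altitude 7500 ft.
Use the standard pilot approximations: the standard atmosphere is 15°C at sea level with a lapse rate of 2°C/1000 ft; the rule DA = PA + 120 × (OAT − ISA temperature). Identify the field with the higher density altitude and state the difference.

Site P by 9280 ft

Site P: ISA temp = -8°C, deviation +14°C, DA = 11500 + 120 × 14 = 13180 ft.
Site Q: ISA temp = 0°C, deviation -30°C, DA = 7500 + 120 × (-30) = 3900 ft.
Site P is higher by 13180 − 3900 = 9280 ft.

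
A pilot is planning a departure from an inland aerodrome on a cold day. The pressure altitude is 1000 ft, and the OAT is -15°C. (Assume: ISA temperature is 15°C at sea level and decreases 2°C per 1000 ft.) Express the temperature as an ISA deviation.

ISA temperature at 1000 ft = 15 − 2 × (1000/1000) = 13°C.
Deviation = OAT − ISA = -15 − 13 = -28°C.

ISA-28°C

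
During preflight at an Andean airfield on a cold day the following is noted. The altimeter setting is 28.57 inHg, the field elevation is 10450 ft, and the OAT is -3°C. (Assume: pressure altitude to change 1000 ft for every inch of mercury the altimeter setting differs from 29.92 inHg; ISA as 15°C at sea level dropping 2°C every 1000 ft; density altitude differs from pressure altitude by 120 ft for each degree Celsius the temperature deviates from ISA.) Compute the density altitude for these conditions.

12472 ft

Pressure altitude = 10450 + (29.92 − 28.57) × 1000 = 10450 + (+1350) = 11800 ft.
ISA temperature at 11800 ft = 15 − 2 × (11800/1000) = -8.6°C.
ISA deviation = -3 − (-8.6) = +5.6°C.
Density altitude = 11800 + 120 × (5.6) = 12472 ft.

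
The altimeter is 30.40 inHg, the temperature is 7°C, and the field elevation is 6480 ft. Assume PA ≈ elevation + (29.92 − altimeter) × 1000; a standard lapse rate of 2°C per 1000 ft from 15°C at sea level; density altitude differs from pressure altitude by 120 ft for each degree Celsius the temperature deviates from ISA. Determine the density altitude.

Pressure altitude = 6480 + (29.92 − 30.40) × 1000 = 6480 + (-480) = 6000 ft.
ISA temperature at 6000 ft = 15 − 2 × (6000/1000) = 3°C.
ISA deviation = 7 − 3 = +4°C.
Density altitude = 6000 + 120 × (4) = 6480 ft.

6480 ft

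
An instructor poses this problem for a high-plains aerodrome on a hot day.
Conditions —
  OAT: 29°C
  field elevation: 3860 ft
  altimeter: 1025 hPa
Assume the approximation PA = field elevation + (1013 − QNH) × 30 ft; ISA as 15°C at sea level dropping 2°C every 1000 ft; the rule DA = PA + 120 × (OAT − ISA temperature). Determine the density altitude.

Pressure altitude = 3860 + (1013 − 1025) × 30 = 3860 + (-360) = 3500 ft.
ISA temperature at 3500 ft = 15 − 2 × (3500/1000) = 8°C.
ISA deviation = 29 − 8 = +21°C.
Density altitude = 3500 + 120 × (21) = 6020 ft.

6020 ft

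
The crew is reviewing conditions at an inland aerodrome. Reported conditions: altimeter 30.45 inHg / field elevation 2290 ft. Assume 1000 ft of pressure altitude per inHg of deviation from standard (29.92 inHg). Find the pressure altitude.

1760 ft

Pressure correction = (29.92 − 30.45) × 1000 = -530 ft.
Pressure altitude = 2290 + (-530) = 1760 ft.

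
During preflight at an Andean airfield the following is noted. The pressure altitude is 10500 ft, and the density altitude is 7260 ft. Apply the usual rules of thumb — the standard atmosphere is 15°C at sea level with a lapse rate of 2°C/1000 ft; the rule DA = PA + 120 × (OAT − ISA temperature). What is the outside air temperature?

Density altitude − pressure altitude = 7260 − 10500 = -3240 ft.
At 120 ft/°C that is an ISA deviation of -3240/120 = -27°C.
ISA temperature at 10500 ft = 15 − 2 × (10500/1000) = -6°C.
OAT = ISA + deviation = -6 + (-27) = -33°C.

-33°C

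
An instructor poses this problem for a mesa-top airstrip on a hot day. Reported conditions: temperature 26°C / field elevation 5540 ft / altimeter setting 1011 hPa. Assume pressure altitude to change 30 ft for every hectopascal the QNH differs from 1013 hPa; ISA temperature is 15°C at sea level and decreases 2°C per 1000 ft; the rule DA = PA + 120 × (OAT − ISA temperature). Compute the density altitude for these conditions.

8264 ft

Pressure altitude = 5540 + (1013 − 1011) × 30 = 5540 + (+60) = 5600 ft.
ISA temperature at 5600 ft = 15 − 2 × (5600/1000) = 3.8°C.
ISA deviation = 26 − 3.8 = +22.2°C.
Density altitude = 5600 + 120 × (22.2) = 8264 ft.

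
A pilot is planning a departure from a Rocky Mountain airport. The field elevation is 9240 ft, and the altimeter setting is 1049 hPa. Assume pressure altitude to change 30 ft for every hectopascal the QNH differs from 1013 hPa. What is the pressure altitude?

Pressure correction = (1013 − 1049) × 30 = -1080 ft.
Pressure altitude = 9240 + (-1080) = 8160 ft.

8160 ft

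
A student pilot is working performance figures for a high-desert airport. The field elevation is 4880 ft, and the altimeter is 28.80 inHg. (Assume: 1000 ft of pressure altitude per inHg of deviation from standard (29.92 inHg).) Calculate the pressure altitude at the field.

Pressure correction = (29.92 − 28.80) × 1000 = +1120 ft.
Pressure altitude = 4880 + (+1120) = 6000 ft.

6000 ft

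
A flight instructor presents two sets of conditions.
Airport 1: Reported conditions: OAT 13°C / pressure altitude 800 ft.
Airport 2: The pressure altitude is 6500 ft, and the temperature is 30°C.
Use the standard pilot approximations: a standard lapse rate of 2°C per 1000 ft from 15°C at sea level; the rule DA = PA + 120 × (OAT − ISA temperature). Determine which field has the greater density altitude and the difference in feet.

Airport 2 by 9108 ft

Airport 1: ISA temp = 13.4°C, deviation -0.4°C, DA = 800 + 120 × (-0.4) = 752 ft.
Airport 2: ISA temp = 2°C, deviation +28°C, DA = 6500 + 120 × 28 = 9860 ft.
Airport 2 is higher by 9860 − 752 = 9108 ft.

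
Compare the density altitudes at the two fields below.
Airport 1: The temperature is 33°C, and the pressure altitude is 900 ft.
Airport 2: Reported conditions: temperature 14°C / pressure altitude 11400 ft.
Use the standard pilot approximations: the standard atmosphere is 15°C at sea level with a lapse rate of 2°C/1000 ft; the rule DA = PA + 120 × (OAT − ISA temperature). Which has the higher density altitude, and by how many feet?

Airport 1: ISA temp = 13.2°C, deviation +19.8°C, DA = 900 + 120 × 19.8 = 3276 ft.
Airport 2: ISA temp = -7.8°C, deviation +21.8°C, DA = 11400 + 120 × 21.8 = 14016 ft.
Airport 2 is higher by 14016 − 3276 = 10740 ft.

Airport 2 by 10740 ft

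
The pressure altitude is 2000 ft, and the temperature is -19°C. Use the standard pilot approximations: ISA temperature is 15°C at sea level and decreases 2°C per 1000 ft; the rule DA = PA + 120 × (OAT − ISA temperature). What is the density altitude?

-1600 ft

ISA temperature at 2000 ft = 15 − 2 × (2000/1000) = 11°C.
ISA deviation = -19 − 11 = -30°C.
Density altitude = 2000 + 120 × (-30) = 2000 + (-3600) = -1600 ft.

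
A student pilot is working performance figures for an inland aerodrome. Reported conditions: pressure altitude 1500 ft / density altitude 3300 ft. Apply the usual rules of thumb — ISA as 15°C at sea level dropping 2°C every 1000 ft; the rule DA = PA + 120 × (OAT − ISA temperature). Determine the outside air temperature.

Density altitude − pressure altitude = 3300 − 1500 = +1800 ft.
At 120 ft/°C that is an ISA deviation of 1800/120 = +15°C.
ISA temperature at 1500 ft = 15 − 2 × (1500/1000) = 12°C.
OAT = ISA + deviation = 12 + (+15) = 27°C.

27°C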